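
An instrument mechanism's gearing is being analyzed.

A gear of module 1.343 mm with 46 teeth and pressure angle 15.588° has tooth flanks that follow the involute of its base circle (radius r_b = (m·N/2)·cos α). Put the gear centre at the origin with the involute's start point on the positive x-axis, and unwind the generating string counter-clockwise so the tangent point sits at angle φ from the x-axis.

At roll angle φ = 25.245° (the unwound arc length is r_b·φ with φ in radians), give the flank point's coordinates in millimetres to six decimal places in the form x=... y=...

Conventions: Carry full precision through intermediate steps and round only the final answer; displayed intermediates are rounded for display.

x=32.502251 y=0.831977

class = single-mesh tooth geometry [base-circle involute, m = 1.343, 46T]
pitch radius r_p = m·N/2 = 1.343·46/2 = 30.889000
base radius r_b = r_p·cos α = 30.889000·cos 15.588° = 29.752868
roll angle φ = 25.245° = 0.44060837 rad
x = r_b·(cos φ + φ·sin φ) = 32.502251
y = r_b·(sin φ − φ·cos φ) = 0.831977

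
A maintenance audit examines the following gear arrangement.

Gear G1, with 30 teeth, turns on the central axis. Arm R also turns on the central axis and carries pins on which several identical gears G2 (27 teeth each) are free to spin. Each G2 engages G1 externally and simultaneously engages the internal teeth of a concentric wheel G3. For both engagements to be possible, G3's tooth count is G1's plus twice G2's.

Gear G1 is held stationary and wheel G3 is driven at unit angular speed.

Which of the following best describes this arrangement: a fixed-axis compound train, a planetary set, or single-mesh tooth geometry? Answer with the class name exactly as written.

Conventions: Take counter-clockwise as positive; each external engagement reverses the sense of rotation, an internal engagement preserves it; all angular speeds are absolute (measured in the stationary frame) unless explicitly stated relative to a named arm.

class = planetary set [G3 = 30+2·27 = 84; Willis about the carrier]
classification: planetary set

planetary set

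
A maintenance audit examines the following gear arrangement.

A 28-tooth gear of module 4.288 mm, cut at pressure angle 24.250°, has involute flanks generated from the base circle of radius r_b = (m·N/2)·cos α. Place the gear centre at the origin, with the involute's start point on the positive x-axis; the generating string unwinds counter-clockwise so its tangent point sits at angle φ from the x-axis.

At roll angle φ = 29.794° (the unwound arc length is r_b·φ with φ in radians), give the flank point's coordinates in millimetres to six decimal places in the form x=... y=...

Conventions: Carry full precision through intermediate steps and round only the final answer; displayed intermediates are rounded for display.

recognized (one wheel, involute flank): single-mesh tooth geometry, m = 4.288, N = 28
pitch radius r_p = m·N/2 = 4.288·28/2 = 60.032000
base radius r_b = r_p·cos α = 60.032000·cos 24.250° = 54.734899
roll angle φ = 29.794° = 0.52000340 rad
x = r_b·(cos φ + φ·sin φ) = 61.642355
y = r_b·(sin φ − φ·cos φ) = 2.496735

x=61.642355 y=2.496735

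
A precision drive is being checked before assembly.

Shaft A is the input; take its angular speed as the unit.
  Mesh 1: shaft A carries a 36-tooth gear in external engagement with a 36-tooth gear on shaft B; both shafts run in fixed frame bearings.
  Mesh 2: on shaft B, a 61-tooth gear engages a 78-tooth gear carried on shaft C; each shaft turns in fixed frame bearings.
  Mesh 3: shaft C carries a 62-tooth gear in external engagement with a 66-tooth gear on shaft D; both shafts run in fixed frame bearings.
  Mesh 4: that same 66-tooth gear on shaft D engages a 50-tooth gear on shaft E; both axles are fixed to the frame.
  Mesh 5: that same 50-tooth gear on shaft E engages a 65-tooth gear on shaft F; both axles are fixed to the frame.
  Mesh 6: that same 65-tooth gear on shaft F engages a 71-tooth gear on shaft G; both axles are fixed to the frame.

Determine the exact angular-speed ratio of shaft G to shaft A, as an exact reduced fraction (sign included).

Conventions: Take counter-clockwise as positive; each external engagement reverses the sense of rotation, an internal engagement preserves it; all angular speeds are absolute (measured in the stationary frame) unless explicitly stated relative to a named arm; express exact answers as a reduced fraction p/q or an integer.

class = fixed-axis compound train [6 meshes; 6 ratios multiply, 6 sense flips]
mesh 1 [36T→36T]: running ratio 1, sense −
mesh 2 [61T→78T]: running ratio 61/78, sense +
mesh 3 [62T→66T]: running ratio 1891/2574, sense −
mesh 4 [66T→50T]: running ratio 1891/1950, sense +
mesh 5 [50T→65T]: running ratio 1891/2535, sense −
mesh 6 [65T→71T]: running ratio 1891/2769, sense +
ω_out/ω_in = 1891/2769

1891/2769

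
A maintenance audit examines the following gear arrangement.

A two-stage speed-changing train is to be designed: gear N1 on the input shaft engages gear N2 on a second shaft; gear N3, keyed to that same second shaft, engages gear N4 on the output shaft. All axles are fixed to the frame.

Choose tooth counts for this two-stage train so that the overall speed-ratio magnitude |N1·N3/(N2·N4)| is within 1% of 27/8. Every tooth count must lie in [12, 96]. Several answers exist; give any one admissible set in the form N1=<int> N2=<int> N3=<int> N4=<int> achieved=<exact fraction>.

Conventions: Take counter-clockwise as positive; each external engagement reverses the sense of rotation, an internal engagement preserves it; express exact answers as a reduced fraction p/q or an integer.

N1=18 N2=12 N3=27 N4=12 achieved=27/8

topology: fixed-axis compound train — 2 stages, target 27/8
target = 27/8 in lowest terms: an exact hit needs N1·N3 = k·27 and N2·N4 = k·8 for one integer k, every count in [12, 96]; additionally prefer no 1:1 stage (N1 ≠ N2, N3 ≠ N4)
k = 1…17: no 1:1-free in-range split of k·27 and k·8 into factor pairs; take k = 18
k = 18: N1·N3 = 486 = 18·27, N2·N4 = 144 = 12·12
achieved = 18·27/(12·12) = 27/8; |achieved − target| = 0 ≤ 27/800 ✓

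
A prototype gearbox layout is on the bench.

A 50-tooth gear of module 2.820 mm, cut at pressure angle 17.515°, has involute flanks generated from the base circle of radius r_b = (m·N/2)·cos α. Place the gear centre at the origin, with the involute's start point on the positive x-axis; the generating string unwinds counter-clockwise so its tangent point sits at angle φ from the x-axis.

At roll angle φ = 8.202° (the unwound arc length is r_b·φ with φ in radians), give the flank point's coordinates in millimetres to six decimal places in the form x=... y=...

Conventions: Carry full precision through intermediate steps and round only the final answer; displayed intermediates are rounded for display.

x=67.916837 y=0.065607

topology: single-mesh involute geometry — m = 2.820, N = 50
pitch radius r_p = m·N/2 = 2.820·50/2 = 70.500000
base radius r_b = r_p·cos α = 70.500000·cos 17.515° = 67.231493
roll angle φ = 8.202° = 0.14315191 rad
x = r_b·(cos φ + φ·sin φ) = 67.916837
y = r_b·(sin φ − φ·cos φ) = 0.065607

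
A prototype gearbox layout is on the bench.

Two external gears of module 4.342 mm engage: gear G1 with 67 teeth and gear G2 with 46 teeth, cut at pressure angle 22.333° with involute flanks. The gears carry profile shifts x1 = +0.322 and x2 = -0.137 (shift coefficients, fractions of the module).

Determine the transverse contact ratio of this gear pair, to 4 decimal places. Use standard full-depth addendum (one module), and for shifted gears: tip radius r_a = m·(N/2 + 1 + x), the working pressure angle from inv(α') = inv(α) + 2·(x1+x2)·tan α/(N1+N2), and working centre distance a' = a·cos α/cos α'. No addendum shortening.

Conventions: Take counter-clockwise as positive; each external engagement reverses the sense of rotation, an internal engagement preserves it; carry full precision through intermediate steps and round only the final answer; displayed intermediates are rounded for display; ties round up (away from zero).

topology: single-mesh involute geometry — m = 4.342, 67T/46T pair
base radii: r_b1 = 134.546418, r_b2 = 92.375153
tip radii: r_a1 = 151.197124, r_a2 = 103.613146
inv(α') = inv(22.333°) + 2·(+0.322-0.137)·tan α/(67+46) = 0.02236361  ⇒  α' = 22.77968°
a' = a·cos α / cos α' = 245.3230·cos 22.333°/cos 22.77968° = 246.118696
action lengths: √(r_a1²−r_b1²) = 68.977038, √(r_a2²−r_b2²) = 46.930962
base pitch p_b = π·m·cos α = 12.617613
CR = (68.977038 + 46.930962 − 246.118696·sin 22.77968°)/12.617613 = 1.633720
contact ratio ≈ 1.6337

1.6337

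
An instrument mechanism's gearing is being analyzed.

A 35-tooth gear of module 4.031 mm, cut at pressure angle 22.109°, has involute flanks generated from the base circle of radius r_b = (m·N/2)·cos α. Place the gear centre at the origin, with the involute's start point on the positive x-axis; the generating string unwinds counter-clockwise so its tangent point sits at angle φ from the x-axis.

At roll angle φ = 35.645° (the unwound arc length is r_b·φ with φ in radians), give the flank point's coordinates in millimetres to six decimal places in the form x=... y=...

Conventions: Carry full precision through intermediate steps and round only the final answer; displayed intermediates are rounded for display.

x=76.805256 y=5.045287

single-mesh involute tooth geometry (35T wheel at module 4.031)
pitch radius r_p = m·N/2 = 4.031·35/2 = 70.542500
base radius r_b = r_p·cos α = 70.542500·cos 22.109° = 65.355476
roll angle φ = 35.645° = 0.62212261 rad
x = r_b·(cos φ + φ·sin φ) = 76.805256
y = r_b·(sin φ − φ·cos φ) = 5.045287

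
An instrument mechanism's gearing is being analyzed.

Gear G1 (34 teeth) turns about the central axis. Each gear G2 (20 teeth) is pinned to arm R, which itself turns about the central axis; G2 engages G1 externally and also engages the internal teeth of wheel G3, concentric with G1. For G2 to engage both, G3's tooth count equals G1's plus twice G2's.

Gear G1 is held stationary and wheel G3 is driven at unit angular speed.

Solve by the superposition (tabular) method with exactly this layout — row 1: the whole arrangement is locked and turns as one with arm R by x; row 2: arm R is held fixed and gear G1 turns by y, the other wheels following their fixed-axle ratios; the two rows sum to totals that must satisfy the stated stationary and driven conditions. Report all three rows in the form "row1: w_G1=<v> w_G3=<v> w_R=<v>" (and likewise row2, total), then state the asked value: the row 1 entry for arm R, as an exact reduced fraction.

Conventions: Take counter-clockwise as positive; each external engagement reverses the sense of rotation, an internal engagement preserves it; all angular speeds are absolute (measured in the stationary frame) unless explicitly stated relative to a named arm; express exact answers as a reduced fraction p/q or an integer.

row1: w_G1=37/54 w_G3=37/54 w_R=37/54
row2: w_G1=-37/54 w_G3=17/54 w_R=0
total: w_G1=0 w_G3=1 w_R=37/54
asked value: 37/54

class = planetary set [G3 = 34+2·20 = 74; Willis about the carrier]
superposition row 1 [locked train]: every member turns x
superposition row 2 [arm held]: sun y, ring −(34/74)·y, arm 0
boundary: total ω_sun = x + y = 0 and total ω_ring = x − (34/74)·y = 1  ⇒  y = -37/54, x = 37/54
row 2 ring = −(34/74)·(-37/54) = 17/54
totals (row 1 + row 2): sun 37/54 + (-37/54) = 0, ring 37/54 + 17/54 = 1, arm 37/54 + 0 = 37/54
asked cell (row1, arm) = 37/54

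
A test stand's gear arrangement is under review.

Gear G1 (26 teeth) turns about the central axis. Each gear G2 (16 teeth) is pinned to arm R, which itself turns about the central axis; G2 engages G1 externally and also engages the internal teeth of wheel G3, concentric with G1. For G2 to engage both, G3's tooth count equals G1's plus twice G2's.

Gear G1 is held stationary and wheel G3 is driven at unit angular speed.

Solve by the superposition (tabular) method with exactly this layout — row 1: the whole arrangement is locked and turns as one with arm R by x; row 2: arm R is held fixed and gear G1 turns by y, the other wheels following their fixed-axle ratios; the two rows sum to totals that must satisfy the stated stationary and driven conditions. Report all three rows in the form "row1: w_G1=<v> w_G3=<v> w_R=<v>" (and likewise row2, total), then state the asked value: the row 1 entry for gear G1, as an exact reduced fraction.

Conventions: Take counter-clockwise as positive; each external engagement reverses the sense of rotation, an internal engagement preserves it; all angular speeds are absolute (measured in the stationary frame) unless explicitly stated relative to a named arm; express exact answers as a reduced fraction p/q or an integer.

row1: w_G1=29/42 w_G3=29/42 w_R=29/42
row2: w_G1=-29/42 w_G3=13/42 w_R=0
total: w_G1=0 w_G3=1 w_R=29/42
asked value: 29/42

recognized (axles ride arm R): planetary set, 26/16/58 teeth
row 1 (train locked, turned with arm): all members turn x
row 2: sun turns y, ring = −(26/58)·y, arm 0
boundary: total ω_sun = x + y = 0 and total ω_ring = x − (26/58)·y = 1  ⇒  y = -29/42, x = 29/42
row 2 ring = −(26/58)·(-29/42) = 13/42
totals (row 1 + row 2): sun 29/42 + (-29/42) = 0, ring 29/42 + 13/42 = 1, arm 29/42 + 0 = 29/42
asked cell (row1, sun) = 29/42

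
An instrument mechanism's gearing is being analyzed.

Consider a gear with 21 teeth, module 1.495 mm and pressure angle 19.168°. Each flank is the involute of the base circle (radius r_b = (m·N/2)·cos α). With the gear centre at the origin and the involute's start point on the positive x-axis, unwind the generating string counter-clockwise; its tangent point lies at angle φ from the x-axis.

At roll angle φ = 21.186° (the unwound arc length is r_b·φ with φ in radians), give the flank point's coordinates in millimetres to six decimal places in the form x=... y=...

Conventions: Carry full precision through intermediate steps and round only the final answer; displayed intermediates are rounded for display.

x=15.806481 y=0.246472

class = single-mesh tooth geometry [base-circle involute, m = 1.495, 21T]
pitch radius r_p = m·N/2 = 1.495·21/2 = 15.697500
base radius r_b = r_p·cos α = 15.697500·cos 19.168° = 14.827229
roll angle φ = 21.186° = 0.36976546 rad
x = r_b·(cos φ + φ·sin φ) = 15.806481
y = r_b·(sin φ − φ·cos φ) = 0.246472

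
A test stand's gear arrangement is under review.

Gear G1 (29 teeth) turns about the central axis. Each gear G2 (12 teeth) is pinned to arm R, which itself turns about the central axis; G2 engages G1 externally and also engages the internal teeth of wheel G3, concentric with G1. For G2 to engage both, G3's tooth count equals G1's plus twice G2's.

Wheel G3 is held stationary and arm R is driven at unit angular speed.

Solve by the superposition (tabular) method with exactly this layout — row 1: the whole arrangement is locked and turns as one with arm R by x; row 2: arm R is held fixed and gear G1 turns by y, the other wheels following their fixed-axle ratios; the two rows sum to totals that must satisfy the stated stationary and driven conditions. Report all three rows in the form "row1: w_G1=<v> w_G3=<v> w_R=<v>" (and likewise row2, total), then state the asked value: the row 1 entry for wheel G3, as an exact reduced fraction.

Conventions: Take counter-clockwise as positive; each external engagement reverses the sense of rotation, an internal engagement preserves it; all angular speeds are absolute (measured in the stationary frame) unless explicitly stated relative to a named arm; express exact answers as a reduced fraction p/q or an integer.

row1: w_G1=1 w_G3=1 w_R=1
row2: w_G1=53/29 w_G3=-1 w_R=0
total: w_G1=82/29 w_G3=0 w_R=1
asked value: 1

class = planetary set [G3 = 29+2·12 = 53; Willis about the carrier]
row 1: whole set turns with the arm by x
superposition row 2 [arm held]: sun y, ring −(29/53)·y, arm 0
boundary: total ω_ring = x − (29/53)·y = 0 and total ω_arm = x = 1  ⇒  y = 53/29, x = 1
row 2 ring = −(29/53)·53/29 = -1
totals (row 1 + row 2): sun 1 + 53/29 = 82/29, ring 1 + (-1) = 0, arm 1 + 0 = 1
asked cell (row1, ring) = 1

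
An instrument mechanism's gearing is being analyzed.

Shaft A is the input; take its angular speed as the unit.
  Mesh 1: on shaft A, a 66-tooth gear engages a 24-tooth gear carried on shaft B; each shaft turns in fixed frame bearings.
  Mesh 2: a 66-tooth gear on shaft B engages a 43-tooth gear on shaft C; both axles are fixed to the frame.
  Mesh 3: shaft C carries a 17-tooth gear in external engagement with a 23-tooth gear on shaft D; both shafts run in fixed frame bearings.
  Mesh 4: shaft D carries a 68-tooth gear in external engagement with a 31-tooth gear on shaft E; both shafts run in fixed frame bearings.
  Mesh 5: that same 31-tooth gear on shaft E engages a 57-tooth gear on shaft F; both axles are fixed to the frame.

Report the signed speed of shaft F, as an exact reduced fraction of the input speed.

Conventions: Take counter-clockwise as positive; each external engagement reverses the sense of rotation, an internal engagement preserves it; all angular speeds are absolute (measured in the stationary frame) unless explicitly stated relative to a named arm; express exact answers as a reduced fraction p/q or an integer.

-69938/18791

5-mesh fixed-axis compound train (all bearings frame-fixed)
mesh 1 [66T→24T]: |ω|/ω_in = 1×66/24 = 11/4, sense flips to −
mesh 2 [66T→43T]: |ω|/ω_in = (11/4)×66/43 = 363/86, sense flips to +
mesh 3 [17T→23T]: |ω|/ω_in = (363/86)×17/23 = 6171/1978, sense flips to −
mesh 4 [68T→31T]: |ω|/ω_in = (6171/1978)×68/31 = 209814/30659, sense flips to +
mesh 5 [31T→57T]: |ω|/ω_in = (209814/30659)×31/57 = 69938/18791, sense flips to −
signed output speed (× input speed) = -69938/18791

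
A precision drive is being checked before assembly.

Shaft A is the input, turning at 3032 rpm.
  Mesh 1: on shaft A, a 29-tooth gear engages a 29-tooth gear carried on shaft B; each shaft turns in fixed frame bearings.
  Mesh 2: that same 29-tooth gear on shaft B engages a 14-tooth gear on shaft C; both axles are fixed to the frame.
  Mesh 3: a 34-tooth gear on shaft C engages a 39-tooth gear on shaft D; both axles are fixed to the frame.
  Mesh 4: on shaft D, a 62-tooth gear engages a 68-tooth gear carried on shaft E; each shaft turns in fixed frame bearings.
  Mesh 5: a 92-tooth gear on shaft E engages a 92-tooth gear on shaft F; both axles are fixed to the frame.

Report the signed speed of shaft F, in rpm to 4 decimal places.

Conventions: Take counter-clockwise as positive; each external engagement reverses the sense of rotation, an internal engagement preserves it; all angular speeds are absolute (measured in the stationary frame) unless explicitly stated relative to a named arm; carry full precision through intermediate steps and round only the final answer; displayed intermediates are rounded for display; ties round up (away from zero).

-4992.2491 rpm

5-mesh fixed-axis compound train (all bearings frame-fixed)
mesh 1 [29T→29T]: ω = 3032.0000×29/29 = 3032.0000 rpm, sense flips to −
mesh 2 [29T→14T]: ω = 3032.0000×29/14 = 6280.5714 rpm, sense flips to +
mesh 3 [34T→39T]: ω = 6280.5714×34/39 = 5475.3700 rpm, sense flips to −
mesh 4 [62T→68T]: ω = 5475.3700×62/68 = 4992.2491 rpm, sense flips to +
mesh 5 [92T→92T]: ω = 4992.2491×92/92 = 4992.2491 rpm, sense flips to −
signed output speed = -4992.2491 rpm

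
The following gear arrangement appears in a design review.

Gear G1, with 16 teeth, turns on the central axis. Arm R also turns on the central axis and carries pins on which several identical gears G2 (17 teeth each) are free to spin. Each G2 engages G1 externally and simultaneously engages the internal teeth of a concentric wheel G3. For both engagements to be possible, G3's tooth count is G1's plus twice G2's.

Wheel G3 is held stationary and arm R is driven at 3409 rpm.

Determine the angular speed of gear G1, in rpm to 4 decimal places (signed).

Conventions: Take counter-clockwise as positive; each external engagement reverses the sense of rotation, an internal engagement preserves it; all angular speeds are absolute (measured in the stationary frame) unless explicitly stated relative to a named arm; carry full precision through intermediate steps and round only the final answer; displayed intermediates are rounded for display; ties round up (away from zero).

+14062.1250 rpm

class = planetary set [G3 = 16+2·17 = 50; Willis about the carrier]
normalise by the input: solve with ω_arm = 1, then scale by 3409 rpm
ring teeth: 16 + 2·17 = 50
16(ω_sun−ω_arm) = −50(ω_ring−ω_arm),  ω_ring = 0, ω_arm = 1
ω_sun = 1 − (50/16)(0−1) = 33/8
scale: ω_sun = 33/8 × 3409 rpm = +14062.1250 rpm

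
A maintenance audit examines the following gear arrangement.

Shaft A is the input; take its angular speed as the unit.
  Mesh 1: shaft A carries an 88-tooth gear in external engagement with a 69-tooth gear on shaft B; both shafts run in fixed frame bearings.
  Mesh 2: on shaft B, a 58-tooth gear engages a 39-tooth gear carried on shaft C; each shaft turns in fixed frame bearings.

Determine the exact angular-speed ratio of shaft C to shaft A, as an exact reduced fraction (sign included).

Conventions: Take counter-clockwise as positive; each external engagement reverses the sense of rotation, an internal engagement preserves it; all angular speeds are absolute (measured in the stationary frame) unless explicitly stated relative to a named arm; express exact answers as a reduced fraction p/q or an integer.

class = fixed-axis compound train [2 meshes; 2 ratios multiply, 2 sense flips]
mesh 1 [88T→69T]: running ratio 88/69, sense −
mesh 2 [58T→39T]: running ratio 5104/2691, sense +
ω_out/ω_in = 5104/2691

5104/2691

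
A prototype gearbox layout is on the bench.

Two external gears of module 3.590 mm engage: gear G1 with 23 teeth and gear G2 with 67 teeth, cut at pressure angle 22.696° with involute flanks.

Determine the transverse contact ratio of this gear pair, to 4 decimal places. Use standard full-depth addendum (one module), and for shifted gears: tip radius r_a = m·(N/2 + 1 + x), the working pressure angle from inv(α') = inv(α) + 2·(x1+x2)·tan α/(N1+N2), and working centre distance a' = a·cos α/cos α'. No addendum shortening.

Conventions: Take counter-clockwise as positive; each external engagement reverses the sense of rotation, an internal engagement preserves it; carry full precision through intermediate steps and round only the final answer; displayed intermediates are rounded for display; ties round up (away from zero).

1.5799

single-mesh involute tooth geometry (23T engaging 67T at module 3.590)
base radii: r_b1 = 38.088097, r_b2 = 110.952283
tip radii: r_a1 = 44.875000, r_a2 = 123.855000
no profile shift: α' = α, a' = a
action lengths: √(r_a1²−r_b1²) = 23.728938, √(r_a2²−r_b2²) = 55.042274
base pitch p_b = π·m·cos α = 10.404981
CR = (23.728938 + 55.042274 − 161.550000·sin 22.69600°)/10.404981 = 1.579868
contact ratio ≈ 1.5799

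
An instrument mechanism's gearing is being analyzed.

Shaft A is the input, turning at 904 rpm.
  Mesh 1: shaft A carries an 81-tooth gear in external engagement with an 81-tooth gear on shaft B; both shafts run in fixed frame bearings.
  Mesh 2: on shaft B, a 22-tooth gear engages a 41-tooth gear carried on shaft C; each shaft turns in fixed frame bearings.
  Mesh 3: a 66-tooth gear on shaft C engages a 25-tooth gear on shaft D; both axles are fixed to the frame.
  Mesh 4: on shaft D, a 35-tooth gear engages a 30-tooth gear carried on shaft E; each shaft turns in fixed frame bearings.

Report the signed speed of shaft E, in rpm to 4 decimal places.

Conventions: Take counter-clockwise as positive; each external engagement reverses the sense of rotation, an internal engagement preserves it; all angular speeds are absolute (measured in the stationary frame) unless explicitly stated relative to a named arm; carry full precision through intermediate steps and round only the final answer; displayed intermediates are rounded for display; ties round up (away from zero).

+1494.0254 rpm

topology: fixed-axis compound train — 4 meshes, A→E
mesh 1 [81T→81T]: ω = 904.0000×81/81 = 904.0000 rpm, sense flips to −
mesh 2 [22T→41T]: ω = 904.0000×22/41 = 485.0732 rpm, sense flips to +
mesh 3 [66T→25T]: ω = 485.0732×66/25 = 1280.5932 rpm, sense flips to −
mesh 4 [35T→30T]: ω = 1280.5932×35/30 = 1494.0254 rpm, sense flips to +
signed output speed = +1494.0254 rpm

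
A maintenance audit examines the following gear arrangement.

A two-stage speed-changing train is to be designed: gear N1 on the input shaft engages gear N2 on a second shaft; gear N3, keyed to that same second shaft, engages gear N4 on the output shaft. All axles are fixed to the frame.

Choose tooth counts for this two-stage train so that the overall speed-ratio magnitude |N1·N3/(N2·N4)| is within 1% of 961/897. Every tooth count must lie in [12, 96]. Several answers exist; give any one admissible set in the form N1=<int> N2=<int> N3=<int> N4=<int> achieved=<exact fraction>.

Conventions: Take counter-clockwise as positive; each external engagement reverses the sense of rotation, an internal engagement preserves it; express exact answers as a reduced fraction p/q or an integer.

2-stage fixed-axis compound train for ratio 961/897
target = 961/897 in lowest terms: an exact hit needs N1·N3 = k·961 and N2·N4 = k·897 for one integer k, every count in [12, 96]; additionally prefer no 1:1 stage (N1 ≠ N2, N3 ≠ N4)
k = 1: N1·N3 = 961 = 31·31, N2·N4 = 897 = 13·69
achieved = 31·31/(13·69) = 961/897; |achieved − target| = 0 ≤ 961/89700 ✓

N1=31 N2=13 N3=31 N4=69 achieved=961/897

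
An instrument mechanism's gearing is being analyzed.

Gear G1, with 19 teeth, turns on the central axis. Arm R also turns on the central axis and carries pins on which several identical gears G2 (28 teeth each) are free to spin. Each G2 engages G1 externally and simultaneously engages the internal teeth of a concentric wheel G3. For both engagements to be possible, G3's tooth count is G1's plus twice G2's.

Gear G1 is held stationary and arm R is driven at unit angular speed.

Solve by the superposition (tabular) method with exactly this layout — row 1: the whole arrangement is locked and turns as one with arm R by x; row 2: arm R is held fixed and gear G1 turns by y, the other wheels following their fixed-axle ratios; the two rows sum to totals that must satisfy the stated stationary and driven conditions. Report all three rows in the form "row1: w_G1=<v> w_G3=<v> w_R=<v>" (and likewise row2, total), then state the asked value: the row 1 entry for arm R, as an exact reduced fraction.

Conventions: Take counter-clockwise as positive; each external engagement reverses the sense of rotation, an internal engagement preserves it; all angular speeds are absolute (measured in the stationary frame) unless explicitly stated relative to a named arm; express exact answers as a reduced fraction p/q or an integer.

planetary set (19T centre, 28T on arm, 75T internal) — Willis relation
superposition row 1 [locked train]: every member turns x
row 2 — arm fixed, fixed-axis ratios: sun y, ring −(19/75)·y, arm 0
boundary: total ω_sun = x + y = 0 and total ω_arm = x = 1  ⇒  y = -1, x = 1
row 2 ring = −(19/75)·(-1) = 19/75
totals (row 1 + row 2): sun 1 + (-1) = 0, ring 1 + 19/75 = 94/75, arm 1 + 0 = 1
asked cell (row1, arm) = 1

row1: w_G1=1 w_G3=1 w_R=1
row2: w_G1=-1 w_G3=19/75 w_R=0
total: w_G1=0 w_G3=94/75 w_R=1
asked value: 1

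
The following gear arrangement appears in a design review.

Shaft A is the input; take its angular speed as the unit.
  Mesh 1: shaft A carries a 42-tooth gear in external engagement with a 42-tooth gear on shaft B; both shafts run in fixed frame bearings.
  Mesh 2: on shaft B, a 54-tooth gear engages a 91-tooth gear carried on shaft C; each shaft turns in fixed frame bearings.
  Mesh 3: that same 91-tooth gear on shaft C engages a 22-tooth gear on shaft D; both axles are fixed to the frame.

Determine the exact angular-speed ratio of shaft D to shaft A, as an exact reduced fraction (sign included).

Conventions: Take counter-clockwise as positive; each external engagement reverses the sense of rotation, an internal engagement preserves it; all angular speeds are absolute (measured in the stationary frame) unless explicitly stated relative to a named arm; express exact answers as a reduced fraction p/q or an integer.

class = fixed-axis compound train [3 meshes; 3 ratios multiply, 3 sense flips]
mesh 1 [42T→42T]: running ratio 1, sense −
mesh 2 [54T→91T]: running ratio 54/91, sense +
mesh 3 [91T→22T]: running ratio 27/11, sense −
ω_out/ω_in = -27/11

-27/11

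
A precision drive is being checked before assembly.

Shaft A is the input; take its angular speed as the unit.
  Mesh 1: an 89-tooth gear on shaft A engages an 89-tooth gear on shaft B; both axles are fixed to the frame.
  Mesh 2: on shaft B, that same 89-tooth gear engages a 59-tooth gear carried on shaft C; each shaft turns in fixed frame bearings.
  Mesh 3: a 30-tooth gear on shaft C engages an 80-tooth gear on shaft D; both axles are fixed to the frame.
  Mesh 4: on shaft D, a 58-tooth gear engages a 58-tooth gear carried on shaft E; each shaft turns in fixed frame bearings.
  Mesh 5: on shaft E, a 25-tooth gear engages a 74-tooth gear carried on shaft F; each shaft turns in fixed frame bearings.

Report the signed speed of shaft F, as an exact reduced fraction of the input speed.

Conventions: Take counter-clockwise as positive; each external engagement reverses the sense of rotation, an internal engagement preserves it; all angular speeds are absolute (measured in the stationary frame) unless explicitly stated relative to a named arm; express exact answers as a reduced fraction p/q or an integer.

-6675/34928

5-mesh fixed-axis compound train (all bearings frame-fixed)
mesh 1 [89T→89T]: |ω|/ω_in = 1×89/89 = 1, sense flips to −
mesh 2 [89T→59T]: |ω|/ω_in = 1×89/59 = 89/59, sense flips to +
mesh 3 [30T→80T]: |ω|/ω_in = (89/59)×30/80 = 267/472, sense flips to −
mesh 4 [58T→58T]: |ω|/ω_in = (267/472)×58/58 = 267/472, sense flips to +
mesh 5 [25T→74T]: |ω|/ω_in = (267/472)×25/74 = 6675/34928, sense flips to −
signed output speed (× input speed) = -6675/34928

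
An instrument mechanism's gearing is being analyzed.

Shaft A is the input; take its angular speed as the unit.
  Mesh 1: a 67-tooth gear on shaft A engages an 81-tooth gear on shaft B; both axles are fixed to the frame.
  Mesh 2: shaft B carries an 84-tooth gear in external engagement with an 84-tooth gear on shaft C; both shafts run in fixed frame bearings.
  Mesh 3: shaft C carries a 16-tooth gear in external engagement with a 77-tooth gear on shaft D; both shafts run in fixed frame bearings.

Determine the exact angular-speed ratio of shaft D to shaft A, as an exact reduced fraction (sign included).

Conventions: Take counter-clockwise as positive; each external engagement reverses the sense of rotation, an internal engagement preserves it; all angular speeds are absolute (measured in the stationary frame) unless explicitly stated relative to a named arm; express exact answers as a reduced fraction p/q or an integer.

-1072/6237

class = fixed-axis compound train [3 meshes; 3 ratios multiply, 3 sense flips]
mesh 1 [67T→81T]: running ratio 67/81, sense −
mesh 2 [84T→84T]: running ratio 67/81, sense +
mesh 3 [16T→77T]: running ratio 1072/6237, sense −
ω_out/ω_in = -1072/6237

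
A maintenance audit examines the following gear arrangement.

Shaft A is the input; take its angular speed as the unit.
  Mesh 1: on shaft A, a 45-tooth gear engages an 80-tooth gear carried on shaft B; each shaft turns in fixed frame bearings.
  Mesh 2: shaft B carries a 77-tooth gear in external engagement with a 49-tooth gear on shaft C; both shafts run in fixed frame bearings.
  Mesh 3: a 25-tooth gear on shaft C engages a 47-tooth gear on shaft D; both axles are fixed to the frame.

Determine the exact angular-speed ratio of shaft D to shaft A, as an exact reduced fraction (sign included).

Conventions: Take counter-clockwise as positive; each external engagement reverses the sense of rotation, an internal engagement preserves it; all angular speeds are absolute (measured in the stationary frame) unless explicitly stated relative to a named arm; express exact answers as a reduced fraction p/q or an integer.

-2475/5264

class = fixed-axis compound train [3 meshes; 3 ratios multiply, 3 sense flips]
mesh 1 [45T→80T]: running ratio 9/16, sense −
mesh 2 [77T→49T]: running ratio 99/112, sense +
mesh 3 [25T→47T]: running ratio 2475/5264, sense −
ω_out/ω_in = -2475/5264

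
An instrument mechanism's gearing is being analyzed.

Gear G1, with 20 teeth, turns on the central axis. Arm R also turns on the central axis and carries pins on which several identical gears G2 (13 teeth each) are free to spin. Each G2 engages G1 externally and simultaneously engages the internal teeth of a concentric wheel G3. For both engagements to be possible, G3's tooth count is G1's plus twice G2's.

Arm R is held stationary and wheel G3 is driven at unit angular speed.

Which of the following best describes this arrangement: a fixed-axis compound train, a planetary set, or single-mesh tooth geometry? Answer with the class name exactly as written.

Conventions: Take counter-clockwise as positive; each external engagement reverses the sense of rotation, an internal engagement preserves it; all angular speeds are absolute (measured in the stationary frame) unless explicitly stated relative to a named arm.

recognized (axles ride arm R): planetary set, 20/13/46 teeth
classification: planetary set

planetary set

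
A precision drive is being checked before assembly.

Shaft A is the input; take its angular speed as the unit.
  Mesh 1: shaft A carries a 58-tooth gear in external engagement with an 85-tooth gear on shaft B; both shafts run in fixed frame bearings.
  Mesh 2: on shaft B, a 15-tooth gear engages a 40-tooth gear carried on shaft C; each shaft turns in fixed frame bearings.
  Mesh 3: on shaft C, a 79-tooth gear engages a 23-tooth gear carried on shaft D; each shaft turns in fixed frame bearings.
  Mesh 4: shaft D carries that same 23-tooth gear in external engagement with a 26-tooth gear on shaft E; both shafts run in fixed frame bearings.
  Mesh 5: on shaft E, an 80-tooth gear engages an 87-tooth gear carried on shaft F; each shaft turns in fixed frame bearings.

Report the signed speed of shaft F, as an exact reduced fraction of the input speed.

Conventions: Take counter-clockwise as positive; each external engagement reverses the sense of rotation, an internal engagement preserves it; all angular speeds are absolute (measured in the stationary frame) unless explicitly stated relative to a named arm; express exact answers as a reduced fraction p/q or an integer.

-158/221

5-mesh fixed-axis compound train (all bearings frame-fixed)
mesh 1 [58T→85T]: |ω|/ω_in = 1×58/85 = 58/85, sense flips to −
mesh 2 [15T→40T]: |ω|/ω_in = (58/85)×15/40 = 87/340, sense flips to +
mesh 3 [79T→23T]: |ω|/ω_in = (87/340)×79/23 = 6873/7820, sense flips to −
mesh 4 [23T→26T]: |ω|/ω_in = (6873/7820)×23/26 = 6873/8840, sense flips to +
mesh 5 [80T→87T]: |ω|/ω_in = (6873/8840)×80/87 = 158/221, sense flips to −
signed output speed (× input speed) = -158/221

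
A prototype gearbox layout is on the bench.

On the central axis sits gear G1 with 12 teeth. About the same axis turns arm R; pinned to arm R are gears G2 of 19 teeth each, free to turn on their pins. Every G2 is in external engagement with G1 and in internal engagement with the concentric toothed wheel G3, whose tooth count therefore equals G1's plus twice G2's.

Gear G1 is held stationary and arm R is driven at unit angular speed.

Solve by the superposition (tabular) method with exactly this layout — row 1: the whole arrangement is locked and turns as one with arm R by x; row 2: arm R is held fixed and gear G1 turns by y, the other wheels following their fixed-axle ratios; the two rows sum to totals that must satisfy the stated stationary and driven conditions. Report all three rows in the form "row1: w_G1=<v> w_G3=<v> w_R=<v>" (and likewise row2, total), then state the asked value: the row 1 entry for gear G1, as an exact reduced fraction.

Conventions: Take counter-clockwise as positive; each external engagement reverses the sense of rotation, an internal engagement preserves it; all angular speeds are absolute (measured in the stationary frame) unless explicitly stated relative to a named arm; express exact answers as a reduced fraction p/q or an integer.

row1: w_G1=1 w_G3=1 w_R=1
row2: w_G1=-1 w_G3=6/25 w_R=0
total: w_G1=0 w_G3=31/25 w_R=1
asked value: 1

topology: planetary set — G1 12T / G2 19T / G3 50T, arm = carrier (Willis)
row 1 — lock + rotate with arm: ω_sun = ω_ring = ω_arm = x
row 2 — arm fixed, fixed-axis ratios: sun y, ring −(12/50)·y, arm 0
boundary: total ω_sun = x + y = 0 and total ω_arm = x = 1  ⇒  y = -1, x = 1
row 2 ring = −(12/50)·(-1) = 6/25
totals (row 1 + row 2): sun 1 + (-1) = 0, ring 1 + 6/25 = 31/25, arm 1 + 0 = 1
asked cell (row1, sun) = 1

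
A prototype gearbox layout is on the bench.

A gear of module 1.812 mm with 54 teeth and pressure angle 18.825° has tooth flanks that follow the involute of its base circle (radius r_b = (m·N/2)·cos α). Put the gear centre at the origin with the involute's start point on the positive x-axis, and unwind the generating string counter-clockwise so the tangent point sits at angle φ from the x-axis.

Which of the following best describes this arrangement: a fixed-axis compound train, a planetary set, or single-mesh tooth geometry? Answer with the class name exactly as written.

recognized (one wheel, involute flank): single-mesh tooth geometry, m = 1.812, N = 54
classification: single-mesh tooth geometry

single-mesh tooth geometry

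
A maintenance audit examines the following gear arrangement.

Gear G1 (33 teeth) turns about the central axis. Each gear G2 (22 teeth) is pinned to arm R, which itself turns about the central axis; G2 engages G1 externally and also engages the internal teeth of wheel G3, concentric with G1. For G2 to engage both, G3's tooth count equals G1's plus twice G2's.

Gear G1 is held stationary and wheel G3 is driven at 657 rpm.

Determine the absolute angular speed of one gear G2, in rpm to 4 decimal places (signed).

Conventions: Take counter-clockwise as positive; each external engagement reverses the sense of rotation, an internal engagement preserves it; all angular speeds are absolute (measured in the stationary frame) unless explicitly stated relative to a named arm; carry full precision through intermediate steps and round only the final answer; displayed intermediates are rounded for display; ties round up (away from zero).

+1149.7500 rpm

recognized (axles ride arm R): planetary set, 33/22/77 teeth
normalise by the input: solve with ω_ring = 1, then scale by 657 rpm
ring teeth: 33 + 2·22 = 77
33(ω_sun−ω_arm) = −77(ω_ring−ω_arm),  ω_sun = 0, ω_ring = 1
33(0−ω_arm) = −77(1−ω_arm)  ⇒  110·ω_arm = 77  ⇒  ω_arm = 7/10
sun–planet mesh: 33·(0−7/10) = −22·(ω_p−ω_arm)  ⇒  ω_p−ω_arm = 21/20
ω_p = 7/10 + 21/20 = 7/4
scale: ω_p = 7/4 × 657 rpm = +1149.7500 rpm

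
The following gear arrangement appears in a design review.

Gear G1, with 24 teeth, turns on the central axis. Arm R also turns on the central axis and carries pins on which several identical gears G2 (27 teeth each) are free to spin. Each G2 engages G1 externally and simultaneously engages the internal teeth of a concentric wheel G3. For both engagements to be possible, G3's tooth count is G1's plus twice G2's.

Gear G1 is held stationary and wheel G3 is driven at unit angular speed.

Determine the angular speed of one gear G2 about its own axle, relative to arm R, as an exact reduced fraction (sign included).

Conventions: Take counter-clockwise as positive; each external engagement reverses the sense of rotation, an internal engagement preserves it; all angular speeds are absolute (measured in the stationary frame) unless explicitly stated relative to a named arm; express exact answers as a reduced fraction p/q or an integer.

planetary set (24T centre, 27T on arm, 78T internal) — Willis relation
ring teeth: 24 + 2·27 = 78
24(ω_sun−ω_arm) = −78(ω_ring−ω_arm),  ω_sun = 0, ω_ring = 1
24(0−ω_arm) = −78(1−ω_arm)  ⇒  102·ω_arm = 78  ⇒  ω_arm = 13/17
sun–planet mesh: 24·(0−13/17) = −27·(ω_p−ω_arm)  ⇒  ω_p−ω_arm = 104/153
exact speed ratio = 104/153

104/153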